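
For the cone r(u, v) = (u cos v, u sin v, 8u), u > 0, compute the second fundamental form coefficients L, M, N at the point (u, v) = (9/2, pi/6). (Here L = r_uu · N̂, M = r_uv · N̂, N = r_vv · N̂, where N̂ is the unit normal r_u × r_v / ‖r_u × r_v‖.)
L = 0;  M = 0;  N = 36*sqrt(65)/65

Compute the unit normal N̂(u, v) = (-8*sqrt(65)*u*cos(v)/(65*Abs(u)), -8*sqrt(65)*u*sin(v)/(65*Abs(u)), sqrt(65)*u/(65*Abs(u))), and the second partials r_uu, r_uv, r_vv. Take dot products:
  L(u, v) = r_uu · N̂ = 0,
  M(u, v) = r_uv · N̂ = 0,
  N(u, v) = r_vv · N̂ = 8*sqrt(65)*u^2/(65*Abs(u)).
Evaluating at (u, v) = (9/2, pi/6):
  L = 0, M = 0, N = 36*sqrt(65)/65.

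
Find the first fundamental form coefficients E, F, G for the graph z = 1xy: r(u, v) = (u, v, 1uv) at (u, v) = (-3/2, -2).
E = 5;  F = 3;  G = 13/4

Partials: r_u = (1, 0, v), r_v = (0, 1, u). As functions of (u, v):
  E = r_u · r_u = v^2 + 1,
  F = r_u · r_v = u*v,
  G = r_v · r_v = u^2 + 1.
Evaluating at (u, v) = (-3/2, -2): E = 5, F = 3, G = 13/4.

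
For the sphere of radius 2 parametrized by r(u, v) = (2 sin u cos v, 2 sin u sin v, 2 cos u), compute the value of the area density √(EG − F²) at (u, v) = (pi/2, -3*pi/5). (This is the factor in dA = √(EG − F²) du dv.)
√(EG − F²)|_{(pi/2, -3*pi/5)} = 4

E = 4, F = 0, G = 4*sin(u)^2, so EG − F² = 16*sin(u)^2. Taking the positive square root: √(EG − F²) = 4*Abs(sin(u)). At (u, v) = (pi/2, -3*pi/5): 4.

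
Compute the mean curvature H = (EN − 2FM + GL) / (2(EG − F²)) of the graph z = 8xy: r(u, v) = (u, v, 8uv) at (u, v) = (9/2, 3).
H = -6912*sqrt(1873)/3508129

With E = 64*v^2 + 1, F = 64*u*v, G = 64*u^2 + 1, L = 0, M = 8/sqrt(64*u^2 + 64*v^2 + 1), N = 0, assemble
  H = (EN − 2FM + GL) / (2(EG − F²)) = -512*u*v/(64*u^2 + 64*v^2 + 1)^(3/2).
At (u, v) = (9/2, 3): H = -6912*sqrt(1873)/3508129.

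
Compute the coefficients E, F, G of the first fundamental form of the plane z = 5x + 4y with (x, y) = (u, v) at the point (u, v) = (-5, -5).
E = 26;  F = 20;  G = 17

Partials: r_u = (1, 0, 5), r_v = (0, 1, 4). As functions of (u, v):
  E = r_u · r_u = 26,
  F = r_u · r_v = 20,
  G = r_v · r_v = 17.
Evaluating at (u, v) = (-5, -5): E = 26, F = 20, G = 17.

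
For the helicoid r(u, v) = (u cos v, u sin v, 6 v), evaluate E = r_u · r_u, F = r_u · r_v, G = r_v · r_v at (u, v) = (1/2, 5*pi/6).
E = 1;  F = 0;  G = 145/4

Partials: r_u = (cos(v), sin(v), 0), r_v = (-u*sin(v), u*cos(v), 6). As functions of (u, v):
  E = r_u · r_u = 1,
  F = r_u · r_v = 0,
  G = r_v · r_v = u^2 + 36.
Evaluating at (u, v) = (1/2, 5*pi/6): E = 1, F = 0, G = 145/4.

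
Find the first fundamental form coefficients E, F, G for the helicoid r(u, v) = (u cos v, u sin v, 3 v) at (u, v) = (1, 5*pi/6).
E = 1;  F = 0;  G = 10

Partials: r_u = (cos(v), sin(v), 0), r_v = (-u*sin(v), u*cos(v), 3). As functions of (u, v):
  E = r_u · r_u = 1,
  F = r_u · r_v = 0,
  G = r_v · r_v = u^2 + 9.
Evaluating at (u, v) = (1, 5*pi/6): E = 1, F = 0, G = 10.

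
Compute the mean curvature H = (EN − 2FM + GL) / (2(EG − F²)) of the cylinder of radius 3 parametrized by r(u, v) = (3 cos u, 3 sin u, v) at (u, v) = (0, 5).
H = -1/6

With E = 9, F = 0, G = 1, L = -3, M = 0, N = 0, assemble
  H = (EN − 2FM + GL) / (2(EG − F²)) = -1/6.
At (u, v) = (0, 5): H = -1/6.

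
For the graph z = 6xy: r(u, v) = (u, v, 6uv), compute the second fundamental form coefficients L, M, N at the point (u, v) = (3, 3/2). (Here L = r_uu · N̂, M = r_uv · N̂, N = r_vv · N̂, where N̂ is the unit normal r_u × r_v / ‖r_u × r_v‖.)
L = 0;  M = 3*sqrt(406)/203;  N = 0

Compute the unit normal N̂(u, v) = (-6*v/sqrt(36*u^2 + 36*v^2 + 1), -6*u/sqrt(36*u^2 + 36*v^2 + 1), 1/sqrt(36*u^2 + 36*v^2 + 1)), and the second partials r_uu, r_uv, r_vv. Take dot products:
  L(u, v) = r_uu · N̂ = 0,
  M(u, v) = r_uv · N̂ = 6/sqrt(36*u^2 + 36*v^2 + 1),
  N(u, v) = r_vv · N̂ = 0.
Evaluating at (u, v) = (3, 3/2):
  L = 0, M = 3*sqrt(406)/203, N = 0.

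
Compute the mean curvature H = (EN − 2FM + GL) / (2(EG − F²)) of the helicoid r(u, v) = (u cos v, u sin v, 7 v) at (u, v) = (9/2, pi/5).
H = 0

With E = 1, F = 0, G = u^2 + 49, L = 0, M = -7/sqrt(u^2 + 49), N = 0, assemble
  H = (EN − 2FM + GL) / (2(EG − F²)) = 0.
At (u, v) = (9/2, pi/5): H = 0.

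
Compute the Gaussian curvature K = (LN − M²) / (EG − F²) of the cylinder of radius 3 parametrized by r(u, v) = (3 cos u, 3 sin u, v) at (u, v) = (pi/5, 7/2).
K = 0

Coefficients of the first fundamental form: E = 9, F = 0, G = 1.
Coefficients of the second fundamental form: L = -3, M = 0, N = 0.
Assemble K = (LN − M²)/(EG − F²) = 0. At (u, v) = (pi/5, 7/2): K = 0.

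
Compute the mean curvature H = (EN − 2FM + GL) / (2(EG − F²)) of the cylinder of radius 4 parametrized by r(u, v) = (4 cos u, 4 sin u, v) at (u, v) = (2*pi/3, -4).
H = -1/8

With E = 16, F = 0, G = 1, L = -4, M = 0, N = 0, assemble
  H = (EN − 2FM + GL) / (2(EG − F²)) = -1/8.
At (u, v) = (2*pi/3, -4): H = -1/8.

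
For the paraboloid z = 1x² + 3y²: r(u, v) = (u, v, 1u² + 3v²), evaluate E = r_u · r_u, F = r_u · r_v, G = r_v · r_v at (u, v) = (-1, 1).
E = 5;  F = -12;  G = 37

Partials: r_u = (1, 0, 2*u), r_v = (0, 1, 6*v). As functions of (u, v):
  E = r_u · r_u = 4*u^2 + 1,
  F = r_u · r_v = 12*u*v,
  G = r_v · r_v = 36*v^2 + 1.
Evaluating at (u, v) = (-1, 1): E = 5, F = -12, G = 37.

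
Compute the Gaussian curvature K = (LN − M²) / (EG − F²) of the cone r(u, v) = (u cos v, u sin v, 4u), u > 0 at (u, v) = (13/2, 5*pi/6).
K = 0

Coefficients of the first fundamental form: E = 17, F = 0, G = u^2.
Coefficients of the second fundamental form: L = 0, M = 0, N = 4*sqrt(17)*u^2/(17*Abs(u)).
Assemble K = (LN − M²)/(EG − F²) = 0. At (u, v) = (13/2, 5*pi/6): K = 0.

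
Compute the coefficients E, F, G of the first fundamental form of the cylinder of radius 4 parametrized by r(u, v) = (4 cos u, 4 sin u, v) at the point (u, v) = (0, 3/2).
E = 16;  F = 0;  G = 1

Partials: r_u = (-4*sin(u), 4*cos(u), 0), r_v = (0, 0, 1). As functions of (u, v):
  E = r_u · r_u = 16,
  F = r_u · r_v = 0,
  G = r_v · r_v = 1.
Evaluating at (u, v) = (0, 3/2): E = 16, F = 0, G = 1.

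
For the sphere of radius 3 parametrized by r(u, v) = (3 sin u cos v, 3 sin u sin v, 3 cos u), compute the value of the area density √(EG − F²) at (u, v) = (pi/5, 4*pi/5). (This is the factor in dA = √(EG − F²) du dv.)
√(EG − F²)|_{(pi/5, 4*pi/5)} = 9*sqrt(10 - 2*sqrt(5))/4

E = 9, F = 0, G = 9*sin(u)^2, so EG − F² = 81*sin(u)^2. Taking the positive square root: √(EG − F²) = 9*Abs(sin(u)). At (u, v) = (pi/5, 4*pi/5): 9*sqrt(10 - 2*sqrt(5))/4.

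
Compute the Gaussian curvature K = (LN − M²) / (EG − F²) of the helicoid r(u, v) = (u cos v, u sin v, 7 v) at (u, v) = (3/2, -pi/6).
K = -784/42025

Coefficients of the first fundamental form: E = 1, F = 0, G = u^2 + 49.
Coefficients of the second fundamental form: L = 0, M = -7/sqrt(u^2 + 49), N = 0.
Assemble K = (LN − M²)/(EG − F²) = -49/(u^2 + 49)^2. At (u, v) = (3/2, -pi/6): K = -784/42025.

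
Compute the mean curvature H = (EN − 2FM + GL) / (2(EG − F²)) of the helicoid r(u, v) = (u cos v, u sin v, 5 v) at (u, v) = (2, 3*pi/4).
H = 0

With E = 1, F = 0, G = u^2 + 25, L = 0, M = -5/sqrt(u^2 + 25), N = 0, assemble
  H = (EN − 2FM + GL) / (2(EG − F²)) = 0.
At (u, v) = (2, 3*pi/4): H = 0.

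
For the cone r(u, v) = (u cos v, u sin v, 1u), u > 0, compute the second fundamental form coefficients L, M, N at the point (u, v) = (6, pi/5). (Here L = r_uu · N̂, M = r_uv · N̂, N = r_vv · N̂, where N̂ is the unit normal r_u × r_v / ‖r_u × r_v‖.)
L = 0;  M = 0;  N = 3*sqrt(2)

Compute the unit normal N̂(u, v) = (-sqrt(2)*u*cos(v)/(2*Abs(u)), -sqrt(2)*u*sin(v)/(2*Abs(u)), sqrt(2)*u/(2*Abs(u))), and the second partials r_uu, r_uv, r_vv. Take dot products:
  L(u, v) = r_uu · N̂ = 0,
  M(u, v) = r_uv · N̂ = 0,
  N(u, v) = r_vv · N̂ = sqrt(2)*u^2/(2*Abs(u)).
Evaluating at (u, v) = (6, pi/5):
  L = 0, M = 0, N = 3*sqrt(2).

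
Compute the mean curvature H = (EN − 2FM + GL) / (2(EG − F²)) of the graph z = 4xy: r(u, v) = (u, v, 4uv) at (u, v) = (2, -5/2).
H = 64*sqrt(165)/5445

With E = 16*v^2 + 1, F = 16*u*v, G = 16*u^2 + 1, L = 0, M = 4/sqrt(16*u^2 + 16*v^2 + 1), N = 0, assemble
  H = (EN − 2FM + GL) / (2(EG − F²)) = -64*u*v/(16*u^2 + 16*v^2 + 1)^(3/2).
At (u, v) = (2, -5/2): H = 64*sqrt(165)/5445.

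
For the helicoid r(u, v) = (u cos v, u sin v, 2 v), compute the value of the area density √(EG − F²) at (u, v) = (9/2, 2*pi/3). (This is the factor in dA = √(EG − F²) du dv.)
√(EG − F²)|_{(9/2, 2*pi/3)} = sqrt(97)/2

E = 1, F = 0, G = u^2 + 4, so EG − F² = u^2 + 4. Taking the positive square root: √(EG − F²) = sqrt(u^2 + 4). At (u, v) = (9/2, 2*pi/3): sqrt(97)/2.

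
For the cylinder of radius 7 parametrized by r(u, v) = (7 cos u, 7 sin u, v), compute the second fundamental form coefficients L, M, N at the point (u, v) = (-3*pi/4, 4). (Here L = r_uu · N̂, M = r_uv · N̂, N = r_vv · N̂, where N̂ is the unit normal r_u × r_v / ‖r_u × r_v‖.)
L = -7;  M = 0;  N = 0

Compute the unit normal N̂(u, v) = (cos(u), sin(u), 0), and the second partials r_uu, r_uv, r_vv. Take dot products:
  L(u, v) = r_uu · N̂ = -7,
  M(u, v) = r_uv · N̂ = 0,
  N(u, v) = r_vv · N̂ = 0.
Evaluating at (u, v) = (-3*pi/4, 4):
  L = -7, M = 0, N = 0.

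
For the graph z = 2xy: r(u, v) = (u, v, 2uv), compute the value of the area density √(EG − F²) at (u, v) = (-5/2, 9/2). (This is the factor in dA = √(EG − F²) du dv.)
√(EG − F²)|_{(-5/2, 9/2)} = sqrt(107)

E = 4*v^2 + 1, F = 4*u*v, G = 4*u^2 + 1, so EG − F² = 4*u^2 + 4*v^2 + 1. Taking the positive square root: √(EG − F²) = sqrt(4*u^2 + 4*v^2 + 1). At (u, v) = (-5/2, 9/2): sqrt(107).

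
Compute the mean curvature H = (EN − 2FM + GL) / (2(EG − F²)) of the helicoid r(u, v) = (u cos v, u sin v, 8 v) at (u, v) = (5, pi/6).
H = 0

With E = 1, F = 0, G = u^2 + 64, L = 0, M = -8/sqrt(u^2 + 64), N = 0, assemble
  H = (EN − 2FM + GL) / (2(EG − F²)) = 0.
At (u, v) = (5, pi/6): H = 0.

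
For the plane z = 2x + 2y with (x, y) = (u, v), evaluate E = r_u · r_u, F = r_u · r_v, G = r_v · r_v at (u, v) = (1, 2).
E = 5;  F = 4;  G = 5

Partials: r_u = (1, 0, 2), r_v = (0, 1, 2). As functions of (u, v):
  E = r_u · r_u = 5,
  F = r_u · r_v = 4,
  G = r_v · r_v = 5.
Evaluating at (u, v) = (1, 2): E = 5, F = 4, G = 5.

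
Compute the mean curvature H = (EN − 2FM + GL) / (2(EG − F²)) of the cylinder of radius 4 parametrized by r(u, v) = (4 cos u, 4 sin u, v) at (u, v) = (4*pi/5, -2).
H = -1/8

With E = 16, F = 0, G = 1, L = -4, M = 0, N = 0, assemble
  H = (EN − 2FM + GL) / (2(EG − F²)) = -1/8.
At (u, v) = (4*pi/5, -2): H = -1/8.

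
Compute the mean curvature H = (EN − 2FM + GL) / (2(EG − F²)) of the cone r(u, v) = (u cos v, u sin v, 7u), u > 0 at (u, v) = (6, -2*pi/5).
H = 7*sqrt(2)/120

With E = 50, F = 0, G = u^2, L = 0, M = 0, N = 7*sqrt(2)*u^2/(10*Abs(u)), assemble
  H = (EN − 2FM + GL) / (2(EG − F²)) = 7*sqrt(2)/(20*Abs(u)).
At (u, v) = (6, -2*pi/5): H = 7*sqrt(2)/120.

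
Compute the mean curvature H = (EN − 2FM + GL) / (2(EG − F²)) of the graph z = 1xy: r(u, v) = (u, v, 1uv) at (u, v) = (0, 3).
H = 0

With E = v^2 + 1, F = u*v, G = u^2 + 1, L = 0, M = 1/sqrt(u^2 + v^2 + 1), N = 0, assemble
  H = (EN − 2FM + GL) / (2(EG − F²)) = -u*v/(u^2 + v^2 + 1)^(3/2).
At (u, v) = (0, 3): H = 0.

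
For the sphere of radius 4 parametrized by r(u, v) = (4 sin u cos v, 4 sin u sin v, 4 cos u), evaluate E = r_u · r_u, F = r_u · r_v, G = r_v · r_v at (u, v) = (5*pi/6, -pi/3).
E = 16;  F = 0;  G = 4

Partials: r_u = (4*cos(u)*cos(v), 4*sin(v)*cos(u), -4*sin(u)), r_v = (-4*sin(u)*sin(v), 4*sin(u)*cos(v), 0). As functions of (u, v):
  E = r_u · r_u = 16,
  F = r_u · r_v = 0,
  G = r_v · r_v = 16*sin(u)^2.
Evaluating at (u, v) = (5*pi/6, -pi/3): E = 16, F = 0, G = 4.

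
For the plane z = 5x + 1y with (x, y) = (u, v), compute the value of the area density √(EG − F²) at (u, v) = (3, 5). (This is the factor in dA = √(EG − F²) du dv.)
√(EG − F²)|_{(3, 5)} = 3*sqrt(3)

E = 26, F = 5, G = 2, so EG − F² = 27. Taking the positive square root: √(EG − F²) = 3*sqrt(3). At (u, v) = (3, 5): 3*sqrt(3).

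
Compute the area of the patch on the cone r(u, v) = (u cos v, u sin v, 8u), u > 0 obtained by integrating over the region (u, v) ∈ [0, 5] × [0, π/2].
Area = 25*sqrt(65)*pi/4

Area = ∫∫ √(EG − F²) du dv with √(EG − F²) = sqrt(65)*Abs(u). Integrating over [0, 5] × [0, π/2] gives 25*sqrt(65)*pi/4.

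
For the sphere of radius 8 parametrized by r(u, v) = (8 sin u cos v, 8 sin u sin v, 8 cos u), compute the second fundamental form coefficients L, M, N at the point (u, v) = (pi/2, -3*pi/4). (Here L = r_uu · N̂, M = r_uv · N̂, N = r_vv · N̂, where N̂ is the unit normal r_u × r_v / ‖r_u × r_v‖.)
L = -8;  M = 0;  N = -8

Compute the unit normal N̂(u, v) = (sin(u)^2*cos(v)/Abs(sin(u)), sin(u)^2*sin(v)/Abs(sin(u)), sin(2*u)/(2*Abs(sin(u)))), and the second partials r_uu, r_uv, r_vv. Take dot products:
  L(u, v) = r_uu · N̂ = -8*sin(u)/Abs(sin(u)),
  M(u, v) = r_uv · N̂ = 0,
  N(u, v) = r_vv · N̂ = -8*sin(u)^3/Abs(sin(u)).
Evaluating at (u, v) = (pi/2, -3*pi/4):
  L = -8, M = 0, N = -8.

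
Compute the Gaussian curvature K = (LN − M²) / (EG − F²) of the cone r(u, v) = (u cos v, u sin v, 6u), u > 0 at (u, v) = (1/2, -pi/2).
K = 0

Coefficients of the first fundamental form: E = 37, F = 0, G = u^2.
Coefficients of the second fundamental form: L = 0, M = 0, N = 6*sqrt(37)*u^2/(37*Abs(u)).
Assemble K = (LN − M²)/(EG − F²) = 0. At (u, v) = (1/2, -pi/2): K = 0.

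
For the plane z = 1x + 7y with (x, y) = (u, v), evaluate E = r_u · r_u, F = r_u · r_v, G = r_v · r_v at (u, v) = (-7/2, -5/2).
E = 2;  F = 7;  G = 50

Partials: r_u = (1, 0, 1), r_v = (0, 1, 7). As functions of (u, v):
  E = r_u · r_u = 2,
  F = r_u · r_v = 7,
  G = r_v · r_v = 50.
Evaluating at (u, v) = (-7/2, -5/2): E = 2, F = 7, G = 50.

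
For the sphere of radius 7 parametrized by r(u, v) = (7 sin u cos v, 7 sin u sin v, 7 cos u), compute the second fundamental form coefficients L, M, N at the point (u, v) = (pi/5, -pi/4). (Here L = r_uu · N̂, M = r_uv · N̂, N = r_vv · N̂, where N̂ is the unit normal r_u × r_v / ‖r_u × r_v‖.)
L = -7;  M = 0;  N = -35/8 + 7*sqrt(5)/8

Compute the unit normal N̂(u, v) = (sin(u)^2*cos(v)/Abs(sin(u)), sin(u)^2*sin(v)/Abs(sin(u)), sin(2*u)/(2*Abs(sin(u)))), and the second partials r_uu, r_uv, r_vv. Take dot products:
  L(u, v) = r_uu · N̂ = -7*sin(u)/Abs(sin(u)),
  M(u, v) = r_uv · N̂ = 0,
  N(u, v) = r_vv · N̂ = -7*sin(u)^3/Abs(sin(u)).
Evaluating at (u, v) = (pi/5, -pi/4):
  L = -7, M = 0, N = -35/8 + 7*sqrt(5)/8.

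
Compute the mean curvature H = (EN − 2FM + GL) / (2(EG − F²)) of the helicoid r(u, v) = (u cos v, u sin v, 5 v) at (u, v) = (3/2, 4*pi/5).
H = 0

With E = 1, F = 0, G = u^2 + 25, L = 0, M = -5/sqrt(u^2 + 25), N = 0, assemble
  H = (EN − 2FM + GL) / (2(EG − F²)) = 0.
At (u, v) = (3/2, 4*pi/5): H = 0.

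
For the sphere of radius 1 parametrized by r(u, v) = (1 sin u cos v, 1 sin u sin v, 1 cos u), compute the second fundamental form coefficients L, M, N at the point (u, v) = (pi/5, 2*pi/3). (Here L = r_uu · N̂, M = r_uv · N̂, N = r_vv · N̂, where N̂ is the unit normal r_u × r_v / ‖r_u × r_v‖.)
L = -1;  M = 0;  N = -5/8 + sqrt(5)/8

Compute the unit normal N̂(u, v) = (sin(u)^2*cos(v)/Abs(sin(u)), sin(u)^2*sin(v)/Abs(sin(u)), sin(2*u)/(2*Abs(sin(u)))), and the second partials r_uu, r_uv, r_vv. Take dot products:
  L(u, v) = r_uu · N̂ = -sin(u)/Abs(sin(u)),
  M(u, v) = r_uv · N̂ = 0,
  N(u, v) = r_vv · N̂ = -sin(u)^3/Abs(sin(u)).
Evaluating at (u, v) = (pi/5, 2*pi/3):
  L = -1, M = 0, N = -5/8 + sqrt(5)/8.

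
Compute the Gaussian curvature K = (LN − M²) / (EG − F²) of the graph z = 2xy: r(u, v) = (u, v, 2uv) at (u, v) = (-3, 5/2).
K = -1/961

Coefficients of the first fundamental form: E = 4*v^2 + 1, F = 4*u*v, G = 4*u^2 + 1.
Coefficients of the second fundamental form: L = 0, M = 2/sqrt(4*u^2 + 4*v^2 + 1), N = 0.
Assemble K = (LN − M²)/(EG − F²) = -4/(16*u^4 + 32*u^2*v^2 + 8*u^2 + 16*v^4 + 8*v^2 + 1). At (u, v) = (-3, 5/2): K = -1/961.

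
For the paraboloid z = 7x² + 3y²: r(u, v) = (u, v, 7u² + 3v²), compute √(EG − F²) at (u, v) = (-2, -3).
√(EG − F²)|_{(-2, -3)} = sqrt(1109)

E = 196*u^2 + 1, F = 84*u*v, G = 36*v^2 + 1; EG − F² = 196*u^2 + 36*v^2 + 1; √(EG − F²) = sqrt(196*u^2 + 36*v^2 + 1). At the given point: sqrt(1109).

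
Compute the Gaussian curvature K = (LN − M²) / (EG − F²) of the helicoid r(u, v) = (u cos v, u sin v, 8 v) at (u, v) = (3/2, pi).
K = -1024/70225

Coefficients of the first fundamental form: E = 1, F = 0, G = u^2 + 64.
Coefficients of the second fundamental form: L = 0, M = -8/sqrt(u^2 + 64), N = 0.
Assemble K = (LN − M²)/(EG − F²) = -64/(u^2 + 64)^2. At (u, v) = (3/2, pi): K = -1024/70225.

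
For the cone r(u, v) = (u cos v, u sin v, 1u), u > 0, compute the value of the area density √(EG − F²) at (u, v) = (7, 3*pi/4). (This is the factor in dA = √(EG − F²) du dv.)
√(EG − F²)|_{(7, 3*pi/4)} = 7*sqrt(2)

E = 2, F = 0, G = u^2, so EG − F² = 2*u^2. Taking the positive square root: √(EG − F²) = sqrt(2)*Abs(u). At (u, v) = (7, 3*pi/4): 7*sqrt(2).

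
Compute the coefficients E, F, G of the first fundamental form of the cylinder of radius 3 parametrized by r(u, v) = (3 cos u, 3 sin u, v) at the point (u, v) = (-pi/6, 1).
E = 9;  F = 0;  G = 1

Partials: r_u = (-3*sin(u), 3*cos(u), 0), r_v = (0, 0, 1). As functions of (u, v):
  E = r_u · r_u = 9,
  F = r_u · r_v = 0,
  G = r_v · r_v = 1.
Evaluating at (u, v) = (-pi/6, 1): E = 9, F = 0, G = 1.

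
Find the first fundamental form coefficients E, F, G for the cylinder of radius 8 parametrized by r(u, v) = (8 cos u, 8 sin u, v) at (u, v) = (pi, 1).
E = 64;  F = 0;  G = 1

Partials: r_u = (-8*sin(u), 8*cos(u), 0), r_v = (0, 0, 1). As functions of (u, v):
  E = r_u · r_u = 64,
  F = r_u · r_v = 0,
  G = r_v · r_v = 1.
Evaluating at (u, v) = (pi, 1): E = 64, F = 0, G = 1.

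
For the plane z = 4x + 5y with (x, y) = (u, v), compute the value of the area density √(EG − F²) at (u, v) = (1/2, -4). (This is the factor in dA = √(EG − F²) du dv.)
√(EG − F²)|_{(1/2, -4)} = sqrt(42)

E = 17, F = 20, G = 26, so EG − F² = 42. Taking the positive square root: √(EG − F²) = sqrt(42). At (u, v) = (1/2, -4): sqrt(42).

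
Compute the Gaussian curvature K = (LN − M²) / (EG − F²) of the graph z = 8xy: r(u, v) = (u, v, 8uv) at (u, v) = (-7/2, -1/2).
K = -64/641601

Coefficients of the first fundamental form: E = 64*v^2 + 1, F = 64*u*v, G = 64*u^2 + 1.
Coefficients of the second fundamental form: L = 0, M = 8/sqrt(64*u^2 + 64*v^2 + 1), N = 0.
Assemble K = (LN − M²)/(EG − F²) = -64/(4096*u^4 + 8192*u^2*v^2 + 128*u^2 + 4096*v^4 + 128*v^2 + 1). At (u, v) = (-7/2, -1/2): K = -64/641601.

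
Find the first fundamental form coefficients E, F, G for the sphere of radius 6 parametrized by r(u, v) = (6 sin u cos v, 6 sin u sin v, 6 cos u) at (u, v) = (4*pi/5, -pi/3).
E = 36;  F = 0;  G = 45/2 - 9*sqrt(5)/2

Partials: r_u = (6*cos(u)*cos(v), 6*sin(v)*cos(u), -6*sin(u)), r_v = (-6*sin(u)*sin(v), 6*sin(u)*cos(v), 0). As functions of (u, v):
  E = r_u · r_u = 36,
  F = r_u · r_v = 0,
  G = r_v · r_v = 36*sin(u)^2.
Evaluating at (u, v) = (4*pi/5, -pi/3): E = 36, F = 0, G = 45/2 - 9*sqrt(5)/2.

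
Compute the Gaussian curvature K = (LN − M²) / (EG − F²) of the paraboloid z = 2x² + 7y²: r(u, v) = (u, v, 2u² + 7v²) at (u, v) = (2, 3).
K = 56/3345241

Coefficients of the first fundamental form: E = 16*u^2 + 1, F = 56*u*v, G = 196*v^2 + 1.
Coefficients of the second fundamental form: L = 4/sqrt(16*u^2 + 196*v^2 + 1), M = 0, N = 14/sqrt(16*u^2 + 196*v^2 + 1).
Assemble K = (LN − M²)/(EG − F²) = 56/(256*u^4 + 6272*u^2*v^2 + 32*u^2 + 38416*v^4 + 392*v^2 + 1). At (u, v) = (2, 3): K = 56/3345241.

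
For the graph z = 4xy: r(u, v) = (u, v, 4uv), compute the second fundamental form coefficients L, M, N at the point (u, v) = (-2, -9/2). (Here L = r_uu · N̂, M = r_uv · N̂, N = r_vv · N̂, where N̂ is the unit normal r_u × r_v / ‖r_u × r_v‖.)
L = 0;  M = 4*sqrt(389)/389;  N = 0

Compute the unit normal N̂(u, v) = (-4*v/sqrt(16*u^2 + 16*v^2 + 1), -4*u/sqrt(16*u^2 + 16*v^2 + 1), 1/sqrt(16*u^2 + 16*v^2 + 1)), and the second partials r_uu, r_uv, r_vv. Take dot products:
  L(u, v) = r_uu · N̂ = 0,
  M(u, v) = r_uv · N̂ = 4/sqrt(16*u^2 + 16*v^2 + 1),
  N(u, v) = r_vv · N̂ = 0.
Evaluating at (u, v) = (-2, -9/2):
  L = 0, M = 4*sqrt(389)/389, N = 0.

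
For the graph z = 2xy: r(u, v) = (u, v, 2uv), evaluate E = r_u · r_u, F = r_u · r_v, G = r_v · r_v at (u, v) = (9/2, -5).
E = 101;  F = -90;  G = 82

Partials: r_u = (1, 0, 2*v), r_v = (0, 1, 2*u). As functions of (u, v):
  E = r_u · r_u = 4*v^2 + 1,
  F = r_u · r_v = 4*u*v,
  G = r_v · r_v = 4*u^2 + 1.
Evaluating at (u, v) = (9/2, -5): E = 101, F = -90, G = 82.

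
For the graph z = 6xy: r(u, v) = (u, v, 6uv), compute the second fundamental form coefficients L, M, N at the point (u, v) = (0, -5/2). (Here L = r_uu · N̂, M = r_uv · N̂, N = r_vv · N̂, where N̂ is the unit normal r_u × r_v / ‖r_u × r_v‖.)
L = 0;  M = 3*sqrt(226)/113;  N = 0

Compute the unit normal N̂(u, v) = (-6*v/sqrt(36*u^2 + 36*v^2 + 1), -6*u/sqrt(36*u^2 + 36*v^2 + 1), 1/sqrt(36*u^2 + 36*v^2 + 1)), and the second partials r_uu, r_uv, r_vv. Take dot products:
  L(u, v) = r_uu · N̂ = 0,
  M(u, v) = r_uv · N̂ = 6/sqrt(36*u^2 + 36*v^2 + 1),
  N(u, v) = r_vv · N̂ = 0.
Evaluating at (u, v) = (0, -5/2):
  L = 0, M = 3*sqrt(226)/113, N = 0.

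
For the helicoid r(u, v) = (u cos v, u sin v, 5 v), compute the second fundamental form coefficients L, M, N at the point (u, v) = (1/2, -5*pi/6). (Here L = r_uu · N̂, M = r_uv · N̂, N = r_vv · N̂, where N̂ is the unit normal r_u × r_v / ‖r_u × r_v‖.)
L = 0;  M = -10*sqrt(101)/101;  N = 0

Compute the unit normal N̂(u, v) = (5*sin(v)/sqrt(u^2 + 25), -5*cos(v)/sqrt(u^2 + 25), u/sqrt(u^2 + 25)), and the second partials r_uu, r_uv, r_vv. Take dot products:
  L(u, v) = r_uu · N̂ = 0,
  M(u, v) = r_uv · N̂ = -5/sqrt(u^2 + 25),
  N(u, v) = r_vv · N̂ = 0.
Evaluating at (u, v) = (1/2, -5*pi/6):
  L = 0, M = -10*sqrt(101)/101, N = 0.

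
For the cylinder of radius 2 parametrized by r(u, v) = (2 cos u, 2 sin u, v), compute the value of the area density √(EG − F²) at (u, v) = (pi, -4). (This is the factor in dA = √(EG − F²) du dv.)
√(EG − F²)|_{(pi, -4)} = 2

E = 4, F = 0, G = 1, so EG − F² = 4. Taking the positive square root: √(EG − F²) = 2. At (u, v) = (pi, -4): 2.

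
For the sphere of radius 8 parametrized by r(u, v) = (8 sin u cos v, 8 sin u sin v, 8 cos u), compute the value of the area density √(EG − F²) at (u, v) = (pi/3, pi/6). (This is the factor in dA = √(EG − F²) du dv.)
√(EG − F²)|_{(pi/3, pi/6)} = 32*sqrt(3)

E = 64, F = 0, G = 64*sin(u)^2, so EG − F² = 4096*sin(u)^2. Taking the positive square root: √(EG − F²) = 64*Abs(sin(u)). At (u, v) = (pi/3, pi/6): 32*sqrt(3).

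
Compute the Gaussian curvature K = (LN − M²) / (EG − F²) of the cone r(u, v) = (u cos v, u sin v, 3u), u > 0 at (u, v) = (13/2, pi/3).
K = 0

Coefficients of the first fundamental form: E = 10, F = 0, G = u^2.
Coefficients of the second fundamental form: L = 0, M = 0, N = 3*sqrt(10)*u^2/(10*Abs(u)).
Assemble K = (LN − M²)/(EG − F²) = 0. At (u, v) = (13/2, pi/3): K = 0.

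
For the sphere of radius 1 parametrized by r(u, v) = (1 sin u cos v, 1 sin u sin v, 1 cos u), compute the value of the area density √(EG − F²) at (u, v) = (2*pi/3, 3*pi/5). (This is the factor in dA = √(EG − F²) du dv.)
√(EG − F²)|_{(2*pi/3, 3*pi/5)} = sqrt(3)/2

E = 1, F = 0, G = sin(u)^2, so EG − F² = sin(u)^2. Taking the positive square root: √(EG − F²) = Abs(sin(u)). At (u, v) = (2*pi/3, 3*pi/5): sqrt(3)/2.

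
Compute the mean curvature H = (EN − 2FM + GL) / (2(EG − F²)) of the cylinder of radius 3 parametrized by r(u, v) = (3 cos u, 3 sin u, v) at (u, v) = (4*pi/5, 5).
H = -1/6

With E = 9, F = 0, G = 1, L = -3, M = 0, N = 0, assemble
  H = (EN − 2FM + GL) / (2(EG − F²)) = -1/6.
At (u, v) = (4*pi/5, 5): H = -1/6.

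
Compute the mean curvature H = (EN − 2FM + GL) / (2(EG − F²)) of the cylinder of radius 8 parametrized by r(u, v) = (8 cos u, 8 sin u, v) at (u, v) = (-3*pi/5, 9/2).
H = -1/16

With E = 64, F = 0, G = 1, L = -8, M = 0, N = 0, assemble
  H = (EN − 2FM + GL) / (2(EG − F²)) = -1/16.
At (u, v) = (-3*pi/5, 9/2): H = -1/16.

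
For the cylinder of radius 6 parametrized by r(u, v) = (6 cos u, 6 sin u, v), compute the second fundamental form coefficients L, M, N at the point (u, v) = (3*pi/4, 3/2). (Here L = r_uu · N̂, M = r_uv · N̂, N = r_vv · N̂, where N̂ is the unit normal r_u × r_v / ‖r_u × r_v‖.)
L = -6;  M = 0;  N = 0

Compute the unit normal N̂(u, v) = (cos(u), sin(u), 0), and the second partials r_uu, r_uv, r_vv. Take dot products:
  L(u, v) = r_uu · N̂ = -6,
  M(u, v) = r_uv · N̂ = 0,
  N(u, v) = r_vv · N̂ = 0.
Evaluating at (u, v) = (3*pi/4, 3/2):
  L = -6, M = 0, N = 0.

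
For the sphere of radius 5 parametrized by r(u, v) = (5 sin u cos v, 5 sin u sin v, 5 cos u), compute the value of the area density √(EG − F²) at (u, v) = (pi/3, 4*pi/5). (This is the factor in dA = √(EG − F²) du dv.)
√(EG − F²)|_{(pi/3, 4*pi/5)} = 25*sqrt(3)/2

E = 25, F = 0, G = 25*sin(u)^2, so EG − F² = 625*sin(u)^2. Taking the positive square root: √(EG − F²) = 25*Abs(sin(u)). At (u, v) = (pi/3, 4*pi/5): 25*sqrt(3)/2.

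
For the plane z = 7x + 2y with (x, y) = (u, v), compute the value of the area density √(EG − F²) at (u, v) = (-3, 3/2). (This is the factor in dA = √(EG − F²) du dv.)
√(EG − F²)|_{(-3, 3/2)} = 3*sqrt(6)

E = 50, F = 14, G = 5, so EG − F² = 54. Taking the positive square root: √(EG − F²) = 3*sqrt(6). At (u, v) = (-3, 3/2): 3*sqrt(6).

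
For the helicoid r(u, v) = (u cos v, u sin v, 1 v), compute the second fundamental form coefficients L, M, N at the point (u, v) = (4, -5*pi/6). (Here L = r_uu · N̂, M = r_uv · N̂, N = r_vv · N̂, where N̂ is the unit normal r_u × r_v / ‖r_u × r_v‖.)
L = 0;  M = -sqrt(17)/17;  N = 0

Compute the unit normal N̂(u, v) = (sin(v)/sqrt(u^2 + 1), -cos(v)/sqrt(u^2 + 1), u/sqrt(u^2 + 1)), and the second partials r_uu, r_uv, r_vv. Take dot products:
  L(u, v) = r_uu · N̂ = 0,
  M(u, v) = r_uv · N̂ = -1/sqrt(u^2 + 1),
  N(u, v) = r_vv · N̂ = 0.
Evaluating at (u, v) = (4, -5*pi/6):
  L = 0, M = -sqrt(17)/17, N = 0.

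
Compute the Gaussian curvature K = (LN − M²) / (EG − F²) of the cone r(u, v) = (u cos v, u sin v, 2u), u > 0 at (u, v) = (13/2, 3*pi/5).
K = 0

Coefficients of the first fundamental form: E = 5, F = 0, G = u^2.
Coefficients of the second fundamental form: L = 0, M = 0, N = 2*sqrt(5)*u^2/(5*Abs(u)).
Assemble K = (LN − M²)/(EG − F²) = 0. At (u, v) = (13/2, 3*pi/5): K = 0.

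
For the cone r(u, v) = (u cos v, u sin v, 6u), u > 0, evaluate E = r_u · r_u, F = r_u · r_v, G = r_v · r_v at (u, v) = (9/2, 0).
E = 37;  F = 0;  G = 81/4

Partials: r_u = (cos(v), sin(v), 6), r_v = (-u*sin(v), u*cos(v), 0). As functions of (u, v):
  E = r_u · r_u = 37,
  F = r_u · r_v = 0,
  G = r_v · r_v = u^2.
Evaluating at (u, v) = (9/2, 0): E = 37, F = 0, G = 81/4.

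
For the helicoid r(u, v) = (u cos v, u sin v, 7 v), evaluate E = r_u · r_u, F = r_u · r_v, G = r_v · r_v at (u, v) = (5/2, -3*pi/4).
E = 1;  F = 0;  G = 221/4

Partials: r_u = (cos(v), sin(v), 0), r_v = (-u*sin(v), u*cos(v), 7). As functions of (u, v):
  E = r_u · r_u = 1,
  F = r_u · r_v = 0,
  G = r_v · r_v = u^2 + 49.
Evaluating at (u, v) = (5/2, -3*pi/4): E = 1, F = 0, G = 221/4.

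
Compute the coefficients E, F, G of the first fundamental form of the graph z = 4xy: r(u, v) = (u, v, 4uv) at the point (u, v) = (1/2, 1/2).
E = 5;  F = 4;  G = 5

Partials: r_u = (1, 0, 4*v), r_v = (0, 1, 4*u). As functions of (u, v):
  E = r_u · r_u = 16*v^2 + 1,
  F = r_u · r_v = 16*u*v,
  G = r_v · r_v = 16*u^2 + 1.
Evaluating at (u, v) = (1/2, 1/2): E = 5, F = 4, G = 5.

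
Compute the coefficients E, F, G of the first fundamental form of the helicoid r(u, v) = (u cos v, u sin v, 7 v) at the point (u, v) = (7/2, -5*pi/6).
E = 1;  F = 0;  G = 245/4

Partials: r_u = (cos(v), sin(v), 0), r_v = (-u*sin(v), u*cos(v), 7). As functions of (u, v):
  E = r_u · r_u = 1,
  F = r_u · r_v = 0,
  G = r_v · r_v = u^2 + 49.
Evaluating at (u, v) = (7/2, -5*pi/6): E = 1, F = 0, G = 245/4.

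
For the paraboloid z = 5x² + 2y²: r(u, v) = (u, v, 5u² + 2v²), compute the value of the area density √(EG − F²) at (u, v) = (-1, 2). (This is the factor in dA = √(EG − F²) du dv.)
√(EG − F²)|_{(-1, 2)} = sqrt(165)

E = 100*u^2 + 1, F = 40*u*v, G = 16*v^2 + 1, so EG − F² = 100*u^2 + 16*v^2 + 1. Taking the positive square root: √(EG − F²) = sqrt(100*u^2 + 16*v^2 + 1). At (u, v) = (-1, 2): sqrt(165).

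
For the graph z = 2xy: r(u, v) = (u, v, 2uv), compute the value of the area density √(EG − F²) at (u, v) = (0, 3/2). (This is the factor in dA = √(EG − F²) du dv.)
√(EG − F²)|_{(0, 3/2)} = sqrt(10)

E = 4*v^2 + 1, F = 4*u*v, G = 4*u^2 + 1, so EG − F² = 4*u^2 + 4*v^2 + 1. Taking the positive square root: √(EG − F²) = sqrt(4*u^2 + 4*v^2 + 1). At (u, v) = (0, 3/2): sqrt(10).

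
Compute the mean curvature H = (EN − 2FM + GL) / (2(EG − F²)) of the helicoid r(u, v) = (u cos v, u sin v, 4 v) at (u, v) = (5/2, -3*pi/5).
H = 0

With E = 1, F = 0, G = u^2 + 16, L = 0, M = -4/sqrt(u^2 + 16), N = 0, assemble
  H = (EN − 2FM + GL) / (2(EG − F²)) = 0.
At (u, v) = (5/2, -3*pi/5): H = 0.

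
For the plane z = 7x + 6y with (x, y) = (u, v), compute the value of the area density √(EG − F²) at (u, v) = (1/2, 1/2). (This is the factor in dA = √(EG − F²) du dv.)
√(EG − F²)|_{(1/2, 1/2)} = sqrt(86)

E = 50, F = 42, G = 37, so EG − F² = 86. Taking the positive square root: √(EG − F²) = sqrt(86). At (u, v) = (1/2, 1/2): sqrt(86).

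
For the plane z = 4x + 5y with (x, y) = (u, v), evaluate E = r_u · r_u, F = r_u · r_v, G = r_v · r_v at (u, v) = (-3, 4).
E = 17;  F = 20;  G = 26

Partials: r_u = (1, 0, 4), r_v = (0, 1, 5). As functions of (u, v):
  E = r_u · r_u = 17,
  F = r_u · r_v = 20,
  G = r_v · r_v = 26.
Evaluating at (u, v) = (-3, 4): E = 17, F = 20, G = 26.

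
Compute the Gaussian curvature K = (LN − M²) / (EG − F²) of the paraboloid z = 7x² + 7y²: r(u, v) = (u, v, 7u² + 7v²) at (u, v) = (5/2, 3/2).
K = 196/2778889

Coefficients of the first fundamental form: E = 196*u^2 + 1, F = 196*u*v, G = 196*v^2 + 1.
Coefficients of the second fundamental form: L = 14/sqrt(196*u^2 + 196*v^2 + 1), M = 0, N = 14/sqrt(196*u^2 + 196*v^2 + 1).
Assemble K = (LN − M²)/(EG − F²) = 196/(38416*u^4 + 76832*u^2*v^2 + 392*u^2 + 38416*v^4 + 392*v^2 + 1). At (u, v) = (5/2, 3/2): K = 196/2778889.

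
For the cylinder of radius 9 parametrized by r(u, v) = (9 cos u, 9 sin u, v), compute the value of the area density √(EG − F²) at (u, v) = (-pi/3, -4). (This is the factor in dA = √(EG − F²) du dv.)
√(EG − F²)|_{(-pi/3, -4)} = 9

E = 81, F = 0, G = 1, so EG − F² = 81. Taking the positive square root: √(EG − F²) = 9. At (u, v) = (-pi/3, -4): 9.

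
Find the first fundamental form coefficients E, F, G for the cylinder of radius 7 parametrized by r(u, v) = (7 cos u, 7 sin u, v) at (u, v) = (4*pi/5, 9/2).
E = 49;  F = 0;  G = 1

Partials: r_u = (-7*sin(u), 7*cos(u), 0), r_v = (0, 0, 1). As functions of (u, v):
  E = r_u · r_u = 49,
  F = r_u · r_v = 0,
  G = r_v · r_v = 1.
Evaluating at (u, v) = (4*pi/5, 9/2): E = 49, F = 0, G = 1.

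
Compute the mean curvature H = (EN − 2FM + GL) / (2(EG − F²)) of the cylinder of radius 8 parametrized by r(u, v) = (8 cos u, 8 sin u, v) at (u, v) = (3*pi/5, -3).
H = -1/16

With E = 64, F = 0, G = 1, L = -8, M = 0, N = 0, assemble
  H = (EN − 2FM + GL) / (2(EG − F²)) = -1/16.
At (u, v) = (3*pi/5, -3): H = -1/16.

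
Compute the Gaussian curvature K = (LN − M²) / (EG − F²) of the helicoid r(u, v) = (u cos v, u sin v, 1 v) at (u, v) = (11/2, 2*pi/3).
K = -16/15625

Coefficients of the first fundamental form: E = 1, F = 0, G = u^2 + 1.
Coefficients of the second fundamental form: L = 0, M = -1/sqrt(u^2 + 1), N = 0.
Assemble K = (LN − M²)/(EG − F²) = -1/(u^2 + 1)^2. At (u, v) = (11/2, 2*pi/3): K = -16/15625.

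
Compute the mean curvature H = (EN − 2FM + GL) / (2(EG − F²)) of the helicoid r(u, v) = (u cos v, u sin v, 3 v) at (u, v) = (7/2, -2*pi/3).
H = 0

With E = 1, F = 0, G = u^2 + 9, L = 0, M = -3/sqrt(u^2 + 9), N = 0, assemble
  H = (EN − 2FM + GL) / (2(EG − F²)) = 0.
At (u, v) = (7/2, -2*pi/3): H = 0.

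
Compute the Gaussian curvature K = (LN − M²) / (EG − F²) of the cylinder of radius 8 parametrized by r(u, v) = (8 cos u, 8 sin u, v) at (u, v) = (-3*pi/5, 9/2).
K = 0

Coefficients of the first fundamental form: E = 64, F = 0, G = 1.
Coefficients of the second fundamental form: L = -8, M = 0, N = 0.
Assemble K = (LN − M²)/(EG − F²) = 0. At (u, v) = (-3*pi/5, 9/2): K = 0.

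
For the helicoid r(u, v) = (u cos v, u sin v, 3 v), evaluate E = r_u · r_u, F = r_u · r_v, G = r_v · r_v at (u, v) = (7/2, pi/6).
E = 1;  F = 0;  G = 85/4

Partials: r_u = (cos(v), sin(v), 0), r_v = (-u*sin(v), u*cos(v), 3). As functions of (u, v):
  E = r_u · r_u = 1,
  F = r_u · r_v = 0,
  G = r_v · r_v = u^2 + 9.
Evaluating at (u, v) = (7/2, pi/6): E = 1, F = 0, G = 85/4.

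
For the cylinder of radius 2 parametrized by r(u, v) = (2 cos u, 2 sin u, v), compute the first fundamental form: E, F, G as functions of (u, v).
E = 4;  F = 0;  G = 1

Compute partials: r_u = (-2*sin(u), 2*cos(u), 0), r_v = (0, 0, 1). Then
  E = r_u · r_u = 4,
  F = r_u · r_v = 0,
  G = r_v · r_v = 1.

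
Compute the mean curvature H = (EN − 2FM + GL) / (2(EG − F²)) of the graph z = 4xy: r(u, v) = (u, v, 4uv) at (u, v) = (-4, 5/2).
H = 640*sqrt(357)/127449

With E = 16*v^2 + 1, F = 16*u*v, G = 16*u^2 + 1, L = 0, M = 4/sqrt(16*u^2 + 16*v^2 + 1), N = 0, assemble
  H = (EN − 2FM + GL) / (2(EG − F²)) = -64*u*v/(16*u^2 + 16*v^2 + 1)^(3/2).
At (u, v) = (-4, 5/2): H = 640*sqrt(357)/127449.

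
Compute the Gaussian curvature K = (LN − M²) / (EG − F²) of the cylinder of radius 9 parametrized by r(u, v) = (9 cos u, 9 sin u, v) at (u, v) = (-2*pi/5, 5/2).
K = 0

Coefficients of the first fundamental form: E = 81, F = 0, G = 1.
Coefficients of the second fundamental form: L = -9, M = 0, N = 0.
Assemble K = (LN − M²)/(EG − F²) = 0. At (u, v) = (-2*pi/5, 5/2): K = 0.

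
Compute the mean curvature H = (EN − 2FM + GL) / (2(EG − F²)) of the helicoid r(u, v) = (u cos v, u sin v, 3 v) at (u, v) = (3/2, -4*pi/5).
H = 0

With E = 1, F = 0, G = u^2 + 9, L = 0, M = -3/sqrt(u^2 + 9), N = 0, assemble
  H = (EN − 2FM + GL) / (2(EG − F²)) = 0.
At (u, v) = (3/2, -4*pi/5): H = 0.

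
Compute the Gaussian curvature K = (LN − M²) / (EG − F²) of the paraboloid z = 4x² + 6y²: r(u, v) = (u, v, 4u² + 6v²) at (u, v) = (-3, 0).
K = 96/332929

Coefficients of the first fundamental form: E = 64*u^2 + 1, F = 96*u*v, G = 144*v^2 + 1.
Coefficients of the second fundamental form: L = 8/sqrt(64*u^2 + 144*v^2 + 1), M = 0, N = 12/sqrt(64*u^2 + 144*v^2 + 1).
Assemble K = (LN − M²)/(EG − F²) = 96/(4096*u^4 + 18432*u^2*v^2 + 128*u^2 + 20736*v^4 + 288*v^2 + 1). At (u, v) = (-3, 0): K = 96/332929.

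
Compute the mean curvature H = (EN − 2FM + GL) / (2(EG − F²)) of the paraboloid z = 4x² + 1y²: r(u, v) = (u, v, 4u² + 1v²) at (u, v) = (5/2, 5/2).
H = 505*sqrt(426)/181476

With E = 64*u^2 + 1, F = 16*u*v, G = 4*v^2 + 1, L = 8/sqrt(64*u^2 + 4*v^2 + 1), M = 0, N = 2/sqrt(64*u^2 + 4*v^2 + 1), assemble
  H = (EN − 2FM + GL) / (2(EG − F²)) = (64*u^2 + 16*v^2 + 5)/(64*u^2 + 4*v^2 + 1)^(3/2).
At (u, v) = (5/2, 5/2): H = 505*sqrt(426)/181476.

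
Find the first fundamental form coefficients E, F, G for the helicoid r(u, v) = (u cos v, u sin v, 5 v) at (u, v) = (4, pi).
E = 1;  F = 0;  G = 41

Partials: r_u = (cos(v), sin(v), 0), r_v = (-u*sin(v), u*cos(v), 5). As functions of (u, v):
  E = r_u · r_u = 1,
  F = r_u · r_v = 0,
  G = r_v · r_v = u^2 + 25.
Evaluating at (u, v) = (4, pi): E = 1, F = 0, G = 41.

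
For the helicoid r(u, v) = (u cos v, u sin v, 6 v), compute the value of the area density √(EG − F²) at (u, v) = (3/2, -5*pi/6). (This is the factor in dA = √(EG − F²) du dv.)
√(EG − F²)|_{(3/2, -5*pi/6)} = 3*sqrt(17)/2

E = 1, F = 0, G = u^2 + 36, so EG − F² = u^2 + 36. Taking the positive square root: √(EG − F²) = sqrt(u^2 + 36). At (u, v) = (3/2, -5*pi/6): 3*sqrt(17)/2.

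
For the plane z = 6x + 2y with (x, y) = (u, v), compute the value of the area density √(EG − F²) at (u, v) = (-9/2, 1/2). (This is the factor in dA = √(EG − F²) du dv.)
√(EG − F²)|_{(-9/2, 1/2)} = sqrt(41)

E = 37, F = 12, G = 5, so EG − F² = 41. Taking the positive square root: √(EG − F²) = sqrt(41). At (u, v) = (-9/2, 1/2): sqrt(41).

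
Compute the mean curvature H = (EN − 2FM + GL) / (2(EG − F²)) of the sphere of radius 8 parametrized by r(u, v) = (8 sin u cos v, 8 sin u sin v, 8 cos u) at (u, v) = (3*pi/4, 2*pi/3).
H = -1/8

With E = 64, F = 0, G = 64*sin(u)^2, L = -8*sin(u)/Abs(sin(u)), M = 0, N = -8*sin(u)^3/Abs(sin(u)), assemble
  H = (EN − 2FM + GL) / (2(EG − F²)) = -sin(u)/(8*Abs(sin(u))).
At (u, v) = (3*pi/4, 2*pi/3): H = -1/8.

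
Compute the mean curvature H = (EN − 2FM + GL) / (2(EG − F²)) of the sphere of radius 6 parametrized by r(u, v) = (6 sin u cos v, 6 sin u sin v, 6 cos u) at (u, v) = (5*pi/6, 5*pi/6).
H = -1/6

With E = 36, F = 0, G = 36*sin(u)^2, L = -6*sin(u)/Abs(sin(u)), M = 0, N = -6*sin(u)^3/Abs(sin(u)), assemble
  H = (EN − 2FM + GL) / (2(EG − F²)) = -sin(u)/(6*Abs(sin(u))).
At (u, v) = (5*pi/6, 5*pi/6): H = -1/6.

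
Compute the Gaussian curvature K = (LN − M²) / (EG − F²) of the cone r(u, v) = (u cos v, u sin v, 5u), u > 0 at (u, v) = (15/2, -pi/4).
K = 0

Coefficients of the first fundamental form: E = 26, F = 0, G = u^2.
Coefficients of the second fundamental form: L = 0, M = 0, N = 5*sqrt(26)*u^2/(26*Abs(u)).
Assemble K = (LN − M²)/(EG − F²) = 0. At (u, v) = (15/2, -pi/4): K = 0.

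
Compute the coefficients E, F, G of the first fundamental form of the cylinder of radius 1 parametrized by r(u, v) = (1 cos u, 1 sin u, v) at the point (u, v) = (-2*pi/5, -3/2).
E = 1;  F = 0;  G = 1

Partials: r_u = (-sin(u), cos(u), 0), r_v = (0, 0, 1). As functions of (u, v):
  E = r_u · r_u = 1,
  F = r_u · r_v = 0,
  G = r_v · r_v = 1.
Evaluating at (u, v) = (-2*pi/5, -3/2): E = 1, F = 0, G = 1.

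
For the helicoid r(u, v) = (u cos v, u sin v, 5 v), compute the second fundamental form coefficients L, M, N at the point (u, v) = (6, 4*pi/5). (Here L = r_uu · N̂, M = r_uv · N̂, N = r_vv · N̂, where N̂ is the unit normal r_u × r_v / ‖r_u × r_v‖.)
L = 0;  M = -5*sqrt(61)/61;  N = 0

Compute the unit normal N̂(u, v) = (5*sin(v)/sqrt(u^2 + 25), -5*cos(v)/sqrt(u^2 + 25), u/sqrt(u^2 + 25)), and the second partials r_uu, r_uv, r_vv. Take dot products:
  L(u, v) = r_uu · N̂ = 0,
  M(u, v) = r_uv · N̂ = -5/sqrt(u^2 + 25),
  N(u, v) = r_vv · N̂ = 0.
Evaluating at (u, v) = (6, 4*pi/5):
  L = 0, M = -5*sqrt(61)/61, N = 0.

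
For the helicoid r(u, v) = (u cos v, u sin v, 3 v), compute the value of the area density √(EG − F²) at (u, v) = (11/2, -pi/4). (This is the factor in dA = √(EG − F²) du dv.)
√(EG − F²)|_{(11/2, -pi/4)} = sqrt(157)/2

E = 1, F = 0, G = u^2 + 9, so EG − F² = u^2 + 9. Taking the positive square root: √(EG − F²) = sqrt(u^2 + 9). At (u, v) = (11/2, -pi/4): sqrt(157)/2.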